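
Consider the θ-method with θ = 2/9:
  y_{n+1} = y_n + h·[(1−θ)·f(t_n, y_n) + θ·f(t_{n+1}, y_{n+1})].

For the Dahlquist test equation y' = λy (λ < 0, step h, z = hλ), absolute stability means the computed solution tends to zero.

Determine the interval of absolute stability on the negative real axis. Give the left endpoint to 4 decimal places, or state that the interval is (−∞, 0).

With y'=λy (z=hλ):
  y_{n+1} = y_n + z·[7/9·y_n + 2/9·y_{n+1}] ⇒ (1 − 2/9z)y_{n+1} = (1 + 7/9z)y_n
  so R(z) = (1 + 7/9z)/(1 − 2/9z).

Boundary: |R(x)|=1, x<0.
x=-1.44: |R|=0.0909
R=−1: 1+7/9x = −1+2/9x ⇒ -5/9x=2 ⇒ x=2/(-5/9)=-3.6000
Confirm numerically:
  x=-3.551: |R|=0.98478 <1
  x=-2.957: |R|=0.78443 <1
  x=-2.379: |R|=0.55626 <1
  x=-4.007: |R|=1.11961 >1
  x=-3.814: |R|=1.06435 >1
Stable set (-3.6000, 0).

(-3.6000, 0).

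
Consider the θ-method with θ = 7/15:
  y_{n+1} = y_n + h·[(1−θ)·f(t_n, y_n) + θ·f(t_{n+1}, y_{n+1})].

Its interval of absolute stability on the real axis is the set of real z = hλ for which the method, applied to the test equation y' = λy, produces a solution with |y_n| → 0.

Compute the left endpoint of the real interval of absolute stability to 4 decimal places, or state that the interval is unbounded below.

left endpoint -30.0000.

Set f=λy, z=hλ:
  y_{n+1} = y_n + z·[8/15·y_n + 7/15·y_{n+1}] ⇒ (1 − 7/15z)y_{n+1} = (1 + 8/15z)y_n
  ⇒ R(z) = (1 + 8/15z)/(1 − 7/15z).

Need |R(x)|<1, x<0.
x=-1.01: |R|=0.3135
R=−1: 1+8/15x = −1+7/15x ⇒ -1/15x=2 ⇒ x=2/(-1/15)=-30.0000
Confirm numerically:
  x=-22.871: |R|=0.95929 <1
  x=-13.795: |R|=0.85475 <1
  x=-13.307: |R|=0.84565 <1
  x=-30.494: |R|=1.00216 >1
  x=-30.118: |R|=1.00052 >1
Stable set (-30.0000, 0).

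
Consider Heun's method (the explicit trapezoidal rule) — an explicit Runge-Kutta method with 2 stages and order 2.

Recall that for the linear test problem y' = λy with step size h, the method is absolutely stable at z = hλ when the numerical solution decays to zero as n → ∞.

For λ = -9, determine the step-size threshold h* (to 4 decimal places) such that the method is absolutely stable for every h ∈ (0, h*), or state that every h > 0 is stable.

(-2.0000,0); λ=-9 ⇒ h* = 0.2222.

With y'=λy (z=hλ):
  order 2, 2-stage ⇒ R(z)=1+z+z^2/2
  (e.g. R(-0.74)=0.53380, |R|=0.53380)

Need |R(x)|<1, x<0.
x=-0.74: |R|=0.5338
|R(-1.97)|=0.9704 |R(-1.59)|=0.6741 |R(-0.73)|=0.5364
Bisect:
  x_lo=-2.7249 |R|=1.9876  x_hi=-0.3901 |R|=0.6860
  mid=-1.55746 |R|=0.65538 →hi
  mid=-2.14116 |R|=1.15112 →lo
  mid=-1.84931 |R|=0.86066 →hi
  mid=-1.99523 |R|=0.99524 →hi
  mid=-2.06819 |R|=1.07052 →lo
  mid=-2.03171 |R|=1.03222 →lo
  mid=-2.01347 |R|=1.01356 →lo
  mid=-2.00435 |R|=1.00436 →lo
  mid=-1.99979 |R|=0.99979 →hi
  mid=-2.00207 |R|=1.00207 →lo
  ...
  [-2.00008,-1.99993] ⇒ x*=-2.0000
So |R|<1 on (-2.0000, 0).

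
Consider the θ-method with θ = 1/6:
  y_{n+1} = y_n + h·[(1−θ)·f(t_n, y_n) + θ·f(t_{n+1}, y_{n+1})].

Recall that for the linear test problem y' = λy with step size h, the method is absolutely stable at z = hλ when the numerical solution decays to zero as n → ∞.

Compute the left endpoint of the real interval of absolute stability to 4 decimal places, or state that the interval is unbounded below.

Test eqn y'=λy, z=hλ:
  y_{n+1} = y_n + z·[5/6·y_n + 1/6·y_{n+1}] ⇒ (1 − 1/6z)y_{n+1} = (1 + 5/6z)y_n
  R(z) = (1 + 5/6z)/(1 − 1/6z).

Need |R(x)|<1, x<0.
x=-1.61: |R|=0.2694
R=−1: 1+5/6x = −1+1/6x ⇒ -2/3x=2 ⇒ x=2/(-2/3)=-3.0000
Confirm numerically:
  x=-2.114: |R|=0.56322 <1
  x=-1.624: |R|=0.27807 <1
  x=-1.379: |R|=0.12129 <1
  x=-1.328: |R|=0.08734 <1
  x=-3.570: |R|=1.23824 >1
  x=-3.511: |R|=1.21491 >1
So |R|<1 on (-3.0000, 0).

left endpoint -3.0000.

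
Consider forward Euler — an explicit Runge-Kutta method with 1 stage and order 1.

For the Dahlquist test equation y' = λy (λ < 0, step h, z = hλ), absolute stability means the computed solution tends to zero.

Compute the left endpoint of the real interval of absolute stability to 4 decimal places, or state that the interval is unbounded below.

z* = -2.0000.

Set f=λy, z=hλ:
  order 1, 1-stage ⇒ R(z)=1+z
  (e.g. R(-1.3)=-0.30000, |R|=0.30000)

Boundary: |R(x)|=1, x<0.
x=-1.3: |R|=0.3000
|R(-1.59)|=0.5900 |R(-1.1)|=0.1000 |R(-0.51)|=0.4900
Bisect:
  x_lo=-2.4403 |R|=1.4403  x_hi=-0.1611 |R|=0.8389
  mid=-1.30069 |R|=0.30069 →hi
  mid=-1.87047 |R|=0.87047 →hi
  mid=-2.15536 |R|=1.15536 →lo
  mid=-2.01292 |R|=1.01292 →lo
  mid=-1.94169 |R|=0.94169 →hi
  mid=-1.97731 |R|=0.97731 →hi
  mid=-1.99511 |R|=0.99511 →hi
  mid=-2.00402 |R|=1.00402 →lo
  ...
  [-2.00012,-1.99998] ⇒ x*=-2.0000
So |R|<1 on (-2.0000, 0).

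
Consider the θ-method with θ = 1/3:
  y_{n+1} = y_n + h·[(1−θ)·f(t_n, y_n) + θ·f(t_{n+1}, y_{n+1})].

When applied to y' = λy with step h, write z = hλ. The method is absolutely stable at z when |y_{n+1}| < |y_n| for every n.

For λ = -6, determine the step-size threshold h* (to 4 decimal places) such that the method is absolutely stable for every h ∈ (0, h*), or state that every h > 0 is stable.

(-6.0000,0); λ=-6 ⇒ h* = (6)/6 = 1.0000.

On y'=λy, z=hλ:
  y_{n+1} = y_n + z·[2/3·y_n + 1/3·y_{n+1}] ⇒ (1 − 1/3z)y_{n+1} = (1 + 2/3z)y_n
  Hence R(z) = (1 + 2/3z)/(1 − 1/3z).

Find x<0 with |R(x)|<1.
x=-1.43: |R|=0.0316
R=−1: 1+2/3x = −1+1/3x ⇒ -1/3x=2 ⇒ x=2/(-1/3)=-6.0000
Confirm numerically:
  x=-5.248: |R|=0.90883 <1
  x=-4.634: |R|=0.82106 <1
  x=-2.919: |R|=0.47947 <1
  x=-2.432: |R|=0.34315 <1
  x=-6.372: |R|=1.03969 >1
  x=-6.332: |R|=1.03558 >1
  x=-6.022: |R|=1.00244 >1
Stable set (-6.0000, 0).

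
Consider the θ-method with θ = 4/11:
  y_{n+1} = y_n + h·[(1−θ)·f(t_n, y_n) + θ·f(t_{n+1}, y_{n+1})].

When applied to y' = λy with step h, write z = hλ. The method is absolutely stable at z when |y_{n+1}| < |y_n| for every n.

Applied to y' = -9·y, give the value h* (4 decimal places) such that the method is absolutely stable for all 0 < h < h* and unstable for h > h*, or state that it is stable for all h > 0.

On y'=λy, z=hλ:
  y_{n+1} = y_n + z·[7/11·y_n + 4/11·y_{n+1}] ⇒ (1 − 4/11z)y_{n+1} = (1 + 7/11z)y_n
  Hence R(z) = (1 + 7/11z)/(1 − 4/11z).

Need |R(x)|<1, x<0.
x=-0.31: |R|=0.7214
R=−1: 1+7/11x = −1+4/11x ⇒ -3/11x=2 ⇒ x=2/(-3/11)=-7.3333
Confirm numerically:
  x=-4.157: |R|=0.65510 <1
  x=-3.720: |R|=0.58114 <1
  x=-3.528: |R|=0.54540 <1
  x=-7.858: |R|=1.03709 >1
  x=-7.679: |R|=1.02486 >1
  x=-7.651: |R|=1.02291 >1
Interval (-7.3333, 0).

(-7.3333,0); λ=-9 ⇒ h* = (22/3)/9 = 0.8148.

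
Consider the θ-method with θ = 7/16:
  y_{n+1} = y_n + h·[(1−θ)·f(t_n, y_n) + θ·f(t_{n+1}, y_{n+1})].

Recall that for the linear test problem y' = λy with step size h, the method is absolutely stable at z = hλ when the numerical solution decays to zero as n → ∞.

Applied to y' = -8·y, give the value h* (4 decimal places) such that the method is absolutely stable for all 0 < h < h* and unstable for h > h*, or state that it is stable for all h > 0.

(-16.0000,0); λ=-8 ⇒ h* = (16)/8 = 2.0000.

Test eqn y'=λy, z=hλ:
  y_{n+1} = y_n + z·[9/16·y_n + 7/16·y_{n+1}] ⇒ (1 − 7/16z)y_{n+1} = (1 + 9/16z)y_n
  R(z) = (1 + 9/16z)/(1 − 7/16z).

Boundary: |R(x)|=1, x<0.
x=-1.58: |R|=0.0658
R=−1: 1+9/16x = −1+7/16x ⇒ -1/8x=2 ⇒ x=2/(-1/8)=-16.0000
Confirm numerically:
  x=-11.451: |R|=0.90538 <1
  x=-11.034: |R|=0.89348 <1
  x=-10.468: |R|=0.87607 <1
  x=-9.707: |R|=0.85008 <1
  x=-16.506: |R|=1.00769 >1
  x=-16.244: |R|=1.00376 >1
Stable set (-16.0000, 0).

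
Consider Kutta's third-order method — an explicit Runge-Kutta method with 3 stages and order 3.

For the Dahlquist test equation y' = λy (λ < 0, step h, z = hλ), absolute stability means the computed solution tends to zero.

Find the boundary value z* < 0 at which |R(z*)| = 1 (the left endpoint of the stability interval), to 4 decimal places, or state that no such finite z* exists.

z* = -2.5127.

Test eqn y'=λy, z=hλ:
  order 3, 3-stage ⇒ R(z)=1+z+z^2/2+z^3/6
  (e.g. R(-1.37)=0.13989, |R|=0.13989)

Need |R(x)|<1, x<0.
x=-1.37: |R|=0.1399
|R(-2.01)|=0.3434 |R(-1.39)|=0.1284 |R(-0.73)|=0.4716
Bisect:
  x_lo=-3.2306 |R|=2.6317  x_hi=-0.3371 |R|=0.7133
  mid=-1.78385 |R|=0.13886 →hi
  mid=-2.50722 |R|=0.99093 →hi
  mid=-2.86890 |R|=1.68906 →lo
  mid=-2.68806 |R|=1.31239 →lo
  mid=-2.59764 |R|=1.14513 →lo
  mid=-2.55243 |R|=1.06644 →lo
  mid=-2.52982 |R|=1.02830 →lo
  mid=-2.51852 |R|=1.00952 →lo
  mid=-2.51287 |R|=1.00020 →lo
  mid=-2.51004 |R|=0.99556 →hi
  ...
  [-2.51287,-2.51269] ⇒ x*=-2.5127
Interval (-2.5127, 0).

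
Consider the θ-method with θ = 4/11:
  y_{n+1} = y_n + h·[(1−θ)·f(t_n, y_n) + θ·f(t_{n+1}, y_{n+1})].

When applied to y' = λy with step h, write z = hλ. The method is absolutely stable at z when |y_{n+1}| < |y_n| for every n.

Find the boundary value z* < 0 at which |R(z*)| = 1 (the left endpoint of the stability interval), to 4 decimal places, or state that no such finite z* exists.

left endpoint -7.3333.

With y'=λy (z=hλ):
  y_{n+1} = y_n + z·[7/11·y_n + 4/11·y_{n+1}] ⇒ (1 − 4/11z)y_{n+1} = (1 + 7/11z)y_n
  so R(z) = (1 + 7/11z)/(1 − 4/11z).

Boundary: |R(x)|=1, x<0.
x=-1.47: |R|=0.0421
R=−1: 1+7/11x = −1+4/11x ⇒ -3/11x=2 ⇒ x=2/(-3/11)=-7.3333
Confirm numerically:
  x=-6.410: |R|=0.92440 <1
  x=-6.055: |R|=0.89111 <1
  x=-5.025: |R|=0.77733 <1
  x=-7.913: |R|=1.04077 >1
  x=-7.890: |R|=1.03924 >1
  x=-7.617: |R|=1.02052 >1
Interval (-7.3333, 0).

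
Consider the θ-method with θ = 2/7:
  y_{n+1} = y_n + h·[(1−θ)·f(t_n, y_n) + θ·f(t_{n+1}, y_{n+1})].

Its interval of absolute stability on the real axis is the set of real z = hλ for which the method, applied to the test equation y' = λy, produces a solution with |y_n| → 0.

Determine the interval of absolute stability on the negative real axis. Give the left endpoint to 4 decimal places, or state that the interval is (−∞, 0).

(-4.6667, 0).

Test eqn y'=λy, z=hλ:
  y_{n+1} = y_n + z·[5/7·y_n + 2/7·y_{n+1}] ⇒ (1 − 2/7z)y_{n+1} = (1 + 5/7z)y_n
  so R(z) = (1 + 5/7z)/(1 − 2/7z).

Find x<0 with |R(x)|<1.
x=-0.44: |R|=0.6091
R=−1: 1+5/7x = −1+2/7x ⇒ -3/7x=2 ⇒ x=2/(-3/7)=-4.6667
Confirm numerically:
  x=-4.302: |R|=0.92989 <1
  x=-4.094: |R|=0.88688 <1
  x=-2.335: |R|=0.40060 <1
  x=-5.227: |R|=1.09631 >1
  x=-5.056: |R|=1.06826 >1
  x=-4.718: |R|=1.00937 >1
Interval (-4.6667, 0).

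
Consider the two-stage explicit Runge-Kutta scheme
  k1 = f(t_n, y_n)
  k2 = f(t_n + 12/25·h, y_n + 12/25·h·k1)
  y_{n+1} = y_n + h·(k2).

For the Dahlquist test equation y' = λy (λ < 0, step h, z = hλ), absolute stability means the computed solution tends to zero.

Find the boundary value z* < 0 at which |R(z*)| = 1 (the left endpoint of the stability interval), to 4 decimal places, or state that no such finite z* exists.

On y'=λy, z=hλ:
  k1=λy_n ⇒ h·k1=z·y_n;  k2=λ(1+12/25z)y_n ⇒ h·k2=z(1+12/25z)y_n
  y_{n+1}/y_n = 1 + z(1+12/25z) = 1 + z + 12/25z²
  so R(z) = 1 + z + 12/25z².

Boundary: |R(x)|=1, x<0.
x=-0.54: |R|=0.6000
R=1: x+12/25x²=0 ⇒ x=−25/12=-2.0833; min R=1−1/(4·12/25)=0.4792>−1
Confirm numerically:
  x=-1.964: |R|=0.88750 <1
  x=-1.193: |R|=0.49016 <1
  x=-1.166: |R|=0.48659 <1
  x=-2.418: |R|=1.38843 >1
  x=-2.321: |R|=1.26478 >1
  x=-2.221: |R|=1.14676 >1
Interval (-2.0833, 0).

left endpoint -2.0833.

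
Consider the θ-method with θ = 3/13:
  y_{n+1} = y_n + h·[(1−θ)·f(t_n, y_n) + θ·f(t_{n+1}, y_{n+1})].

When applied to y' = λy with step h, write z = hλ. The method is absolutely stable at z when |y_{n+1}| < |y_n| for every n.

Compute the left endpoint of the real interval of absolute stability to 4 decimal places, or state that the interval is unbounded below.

z* = -3.7143.

With y'=λy (z=hλ):
  y_{n+1} = y_n + z·[10/13·y_n + 3/13·y_{n+1}] ⇒ (1 − 3/13z)y_{n+1} = (1 + 10/13z)y_n
  Hence R(z) = (1 + 10/13z)/(1 − 3/13z).

Boundary: |R(x)|=1, x<0.
x=-1.68: |R|=0.2106
R=−1: 1+10/13x = −1+3/13x ⇒ -7/13x=2 ⇒ x=2/(-7/13)=-3.7143
Confirm numerically:
  x=-3.676: |R|=0.98885 <1
  x=-3.270: |R|=0.86366 <1
  x=-2.061: |R|=0.39671 <1
  x=-4.082: |R|=1.10196 >1
  x=-4.055: |R|=1.09477 >1
So |R|<1 on (-3.7143, 0).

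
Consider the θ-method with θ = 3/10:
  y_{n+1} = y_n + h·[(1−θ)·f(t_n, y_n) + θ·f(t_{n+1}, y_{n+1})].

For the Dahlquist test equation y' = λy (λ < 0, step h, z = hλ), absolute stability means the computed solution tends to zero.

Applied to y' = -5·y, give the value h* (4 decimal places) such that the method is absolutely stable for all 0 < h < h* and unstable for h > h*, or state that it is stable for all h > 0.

(-5.0000,0); λ=-5 ⇒ h* = (5)/5 = 1.0000.

Set f=λy, z=hλ:
  y_{n+1} = y_n + z·[7/10·y_n + 3/10·y_{n+1}] ⇒ (1 − 3/10z)y_{n+1} = (1 + 7/10z)y_n
  R(z) = (1 + 7/10z)/(1 − 3/10z).

Boundary: |R(x)|=1, x<0.
x=-0.32: |R|=0.7080
R=−1: 1+7/10x = −1+3/10x ⇒ -2/5x=2 ⇒ x=2/(-2/5)=-5.0000
Confirm numerically:
  x=-4.214: |R|=0.86114 <1
  x=-3.865: |R|=0.78977 <1
  x=-3.285: |R|=0.65450 <1
  x=-2.514: |R|=0.43313 <1
  x=-5.446: |R|=1.06773 >1
  x=-5.103: |R|=1.01628 >1
Stable set (-5.0000, 0).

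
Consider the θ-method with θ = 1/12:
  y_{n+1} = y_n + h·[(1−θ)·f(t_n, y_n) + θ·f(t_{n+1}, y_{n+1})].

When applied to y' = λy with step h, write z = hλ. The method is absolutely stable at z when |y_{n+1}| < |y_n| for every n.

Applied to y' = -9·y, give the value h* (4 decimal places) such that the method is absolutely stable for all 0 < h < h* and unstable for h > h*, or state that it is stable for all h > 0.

(-2.4000,0); λ=-9 ⇒ h* = (12/5)/9 = 0.2667.

On y'=λy, z=hλ:
  y_{n+1} = y_n + z·[11/12·y_n + 1/12·y_{n+1}] ⇒ (1 − 1/12z)y_{n+1} = (1 + 11/12z)y_n
  so R(z) = (1 + 11/12z)/(1 − 1/12z).

Solve |R(x)|<1 on ℝ⁻.
x=-0.86: |R|=0.1975
R=−1: 1+11/12x = −1+1/12x ⇒ -5/6x=2 ⇒ x=2/(-5/6)=-2.4000
Confirm numerically:
  x=-2.213: |R|=0.86843 <1
  x=-2.204: |R|=0.86201 <1
  x=-1.676: |R|=0.47061 <1
  x=-1.357: |R|=0.21914 <1
  x=-2.649: |R|=1.16998 >1
  x=-2.599: |R|=1.13631 >1
  x=-2.423: |R|=1.01595 >1
Interval (-2.4000, 0).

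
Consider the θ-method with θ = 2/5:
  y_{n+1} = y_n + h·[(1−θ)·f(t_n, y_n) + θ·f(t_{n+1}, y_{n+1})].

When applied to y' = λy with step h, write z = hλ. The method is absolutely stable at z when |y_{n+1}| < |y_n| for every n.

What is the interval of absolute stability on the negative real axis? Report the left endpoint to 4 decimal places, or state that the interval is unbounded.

z∈(-10.0000,0).

Set f=λy, z=hλ:
  y_{n+1} = y_n + z·[3/5·y_n + 2/5·y_{n+1}] ⇒ (1 − 2/5z)y_{n+1} = (1 + 3/5z)y_n
  Hence R(z) = (1 + 3/5z)/(1 − 2/5z).

Solve |R(x)|<1 on ℝ⁻.
x=-1.1: |R|=0.2361
R=−1: 1+3/5x = −1+2/5x ⇒ -1/5x=2 ⇒ x=2/(-1/5)=-10.0000
Confirm numerically:
  x=-9.190: |R|=0.96536 <1
  x=-8.000: |R|=0.90476 <1
  x=-6.411: |R|=0.79862 <1
  x=-4.438: |R|=0.59916 <1
  x=-10.505: |R|=1.01942 >1
  x=-10.178: |R|=1.00702 >1
So |R|<1 on (-10.0000, 0).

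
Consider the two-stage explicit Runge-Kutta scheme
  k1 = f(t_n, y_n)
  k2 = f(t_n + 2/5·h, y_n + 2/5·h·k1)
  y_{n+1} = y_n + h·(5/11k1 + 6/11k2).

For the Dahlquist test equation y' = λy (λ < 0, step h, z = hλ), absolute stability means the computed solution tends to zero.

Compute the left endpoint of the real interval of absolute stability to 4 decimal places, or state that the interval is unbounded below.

Set f=λy, z=hλ:
  k1=λy_n ⇒ h·k1=z·y_n;  k2=λ(1+2/5z)y_n ⇒ h·k2=z(1+2/5z)y_n
  y_{n+1}/y_n = 1 + 5/11z + 6/11z(1+2/5z) = 1 + z + 12/55z²
  so R(z) = 1 + z + 12/55z².

Find x<0 with |R(x)|<1.
x=-0.39: |R|=0.6432
R=1: x+12/55x²=0 ⇒ x=−55/12=-4.5833; min R=1−1/(4·12/55)=-0.1458>−1
Confirm numerically:
  x=-4.428: |R|=0.84993 <1
  x=-4.154: |R|=0.61088 <1
  x=-3.352: |R|=0.09947 <1
  x=-2.814: |R|=0.08631 <1
  x=-5.009: |R|=1.46520 >1
  x=-5.008: |R|=1.46401 >1
  x=-4.869: |R|=1.30347 >1
Interval (-4.5833, 0).

z* = -4.5833.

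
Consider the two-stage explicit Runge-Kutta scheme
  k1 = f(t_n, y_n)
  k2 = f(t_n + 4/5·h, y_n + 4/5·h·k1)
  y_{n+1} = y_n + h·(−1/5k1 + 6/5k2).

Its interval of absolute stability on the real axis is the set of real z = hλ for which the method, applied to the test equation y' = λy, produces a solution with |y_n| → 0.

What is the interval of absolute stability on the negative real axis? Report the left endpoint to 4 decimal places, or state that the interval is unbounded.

(-1.0417, 0).

Test eqn y'=λy, z=hλ:
  k1=λy_n ⇒ h·k1=z·y_n;  k2=λ(1+4/5z)y_n ⇒ h·k2=z(1+4/5z)y_n
  y_{n+1}/y_n = 1 − 1/5z + 6/5z(1+4/5z) = 1 + z + 24/25z²
  so R(z) = 1 + z + 24/25z².

Boundary: |R(x)|=1, x<0.
x=-0.48: |R|=0.7412
R=1: x+24/25x²=0 ⇒ x=−25/24=-1.0417; min R=1−1/(4·24/25)=0.7396>−1
Confirm numerically:
  x=-0.852: |R|=0.84487 <1
  x=-0.844: |R|=0.83984 <1
  x=-0.809: |R|=0.81930 <1
  x=-0.637: |R|=0.75254 <1
  x=-1.575: |R|=1.80640 >1
  x=-1.534: |R|=1.72503 >1
Interval (-1.0417, 0).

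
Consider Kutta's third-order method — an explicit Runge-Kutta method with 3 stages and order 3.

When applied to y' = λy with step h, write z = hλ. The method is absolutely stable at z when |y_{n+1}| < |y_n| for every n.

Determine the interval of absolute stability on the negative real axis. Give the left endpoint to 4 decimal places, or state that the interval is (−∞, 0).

With y'=λy (z=hλ):
  order 3, 3-stage ⇒ R(z)=1+z+z^2/2+z^3/6
  (e.g. R(-0.67)=0.50432, |R|=0.50432)

Boundary: |R(x)|=1, x<0.
x=-0.67: |R|=0.5043
|R(-2.31)|=0.6963 |R(-2.22)|=0.5793 |R(-1.19)|=0.2372
Bisect:
  x_lo=-3.3974 |R|=3.1618  x_hi=-0.0757 |R|=0.9271
  mid=-1.73652 |R|=0.10151 →hi
  mid=-2.56695 |R|=1.09137 →lo
  mid=-2.15173 |R|=0.49716 →hi
  mid=-2.35934 |R|=0.76497 →hi
  mid=-2.46315 |R|=0.92029 →hi
  mid=-2.51505 |R|=1.00379 →lo
  mid=-2.48910 |R|=0.96154 →hi
  mid=-2.50207 |R|=0.98254 →hi
  mid=-2.50856 |R|=0.99313 →hi
  ...
  [-2.51282,-2.51261] ⇒ x*=-2.5127
So |R|<1 on (-2.5127, 0).

(-2.5127, 0).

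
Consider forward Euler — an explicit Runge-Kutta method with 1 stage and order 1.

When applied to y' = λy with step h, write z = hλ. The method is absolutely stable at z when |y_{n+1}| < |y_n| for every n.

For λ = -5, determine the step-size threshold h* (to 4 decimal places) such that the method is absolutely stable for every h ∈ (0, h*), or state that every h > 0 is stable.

(-2.0000,0); λ=-5 ⇒ h* = 0.4000.

Test eqn y'=λy, z=hλ:
  order 1, 1-stage ⇒ R(z)=1+z
  (e.g. R(-1.4)=-0.40000, |R|=0.40000)

Need |R(x)|<1, x<0.
x=-1.4: |R|=0.4000
|R(-1.78)|=0.7800 |R(-1.33)|=0.3300 |R(-1.15)|=0.1500
Bisect:
  x_lo=-2.5332 |R|=1.5332  x_hi=-0.0884 |R|=0.9116
  mid=-1.31080 |R|=0.31080 →hi
  mid=-1.92199 |R|=0.92199 →hi
  mid=-2.22758 |R|=1.22758 →lo
  mid=-2.07479 |R|=1.07479 →lo
  mid=-1.99839 |R|=0.99839 →hi
  mid=-2.03659 |R|=1.03659 →lo
  mid=-2.01749 |R|=1.01749 →lo
  mid=-2.00794 |R|=1.00794 →lo
  mid=-2.00316 |R|=1.00316 →lo
  ...
  [-2.00003,-1.99988] ⇒ x*=-2.0000
Interval (-2.0000, 0).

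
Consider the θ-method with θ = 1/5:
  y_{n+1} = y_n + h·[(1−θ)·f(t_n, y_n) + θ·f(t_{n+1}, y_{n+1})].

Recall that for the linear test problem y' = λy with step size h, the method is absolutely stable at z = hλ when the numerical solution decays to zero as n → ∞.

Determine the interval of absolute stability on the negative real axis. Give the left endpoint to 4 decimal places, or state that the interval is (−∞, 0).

(-3.3333, 0).

Test eqn y'=λy, z=hλ:
  y_{n+1} = y_n + z·[4/5·y_n + 1/5·y_{n+1}] ⇒ (1 − 1/5z)y_{n+1} = (1 + 4/5z)y_n
  ⇒ R(z) = (1 + 4/5z)/(1 − 1/5z).

Find x<0 with |R(x)|<1.
x=-1.04: |R|=0.1391
R=−1: 1+4/5x = −1+1/5x ⇒ -3/5x=2 ⇒ x=2/(-3/5)=-3.3333
Confirm numerically:
  x=-2.805: |R|=0.79693 <1
  x=-2.026: |R|=0.44179 <1
  x=-1.918: |R|=0.38624 <1
  x=-3.713: |R|=1.13072 >1
  x=-3.398: |R|=1.02310 >1
Stable set (-3.3333, 0).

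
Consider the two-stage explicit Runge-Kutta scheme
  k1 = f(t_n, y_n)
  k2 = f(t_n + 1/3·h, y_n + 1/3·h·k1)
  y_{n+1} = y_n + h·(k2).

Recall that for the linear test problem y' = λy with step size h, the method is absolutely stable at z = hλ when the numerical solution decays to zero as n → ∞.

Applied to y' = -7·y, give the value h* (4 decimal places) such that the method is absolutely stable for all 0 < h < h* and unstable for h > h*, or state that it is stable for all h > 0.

On y'=λy, z=hλ:
  k1=λy_n ⇒ h·k1=z·y_n;  k2=λ(1+1/3z)y_n ⇒ h·k2=z(1+1/3z)y_n
  y_{n+1}/y_n = 1 + z(1+1/3z) = 1 + z + 1/3z²
  so R(z) = 1 + z + 1/3z².

Find x<0 with |R(x)|<1.
x=-1.49: |R|=0.2500
R=1: x+1/3x²=0 ⇒ x=−3=-3.0000; min R=1−1/(4·1/3)=0.2500>−1
Confirm numerically:
  x=-2.973: |R|=0.97324 <1
  x=-2.943: |R|=0.94408 <1
  x=-2.463: |R|=0.55912 <1
  x=-1.624: |R|=0.25513 <1
  x=-3.229: |R|=1.24648 >1
  x=-3.061: |R|=1.06224 >1
Stable set (-3.0000, 0).

(-3.0000,0); λ=-7 ⇒ h* = (3)/7 = 0.4286.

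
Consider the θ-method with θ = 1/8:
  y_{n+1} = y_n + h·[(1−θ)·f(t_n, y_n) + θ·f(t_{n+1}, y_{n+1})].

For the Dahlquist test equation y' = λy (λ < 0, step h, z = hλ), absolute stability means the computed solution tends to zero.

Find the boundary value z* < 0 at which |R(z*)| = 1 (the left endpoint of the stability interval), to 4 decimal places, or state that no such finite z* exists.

left endpoint -2.6667.

With y'=λy (z=hλ):
  y_{n+1} = y_n + z·[7/8·y_n + 1/8·y_{n+1}] ⇒ (1 − 1/8z)y_{n+1} = (1 + 7/8z)y_n
  ⇒ R(z) = (1 + 7/8z)/(1 − 1/8z).

Need |R(x)|<1, x<0.
x=-1.51: |R|=0.2702
R=−1: 1+7/8x = −1+1/8x ⇒ -3/4x=2 ⇒ x=2/(-3/4)=-2.6667
Confirm numerically:
  x=-2.369: |R|=0.82776 <1
  x=-2.224: |R|=0.74022 <1
  x=-1.983: |R|=0.58910 <1
  x=-1.276: |R|=0.10047 <1
  x=-3.197: |R|=1.28418 >1
  x=-2.771: |R|=1.05812 >1
Stable set (-2.6667, 0).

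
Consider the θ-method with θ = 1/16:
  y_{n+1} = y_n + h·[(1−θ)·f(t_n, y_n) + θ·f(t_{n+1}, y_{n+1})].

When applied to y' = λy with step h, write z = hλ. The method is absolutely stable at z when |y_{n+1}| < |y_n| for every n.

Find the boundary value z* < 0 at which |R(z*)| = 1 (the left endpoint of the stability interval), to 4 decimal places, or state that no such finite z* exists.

On y'=λy, z=hλ:
  y_{n+1} = y_n + z·[15/16·y_n + 1/16·y_{n+1}] ⇒ (1 − 1/16z)y_{n+1} = (1 + 15/16z)y_n
  Hence R(z) = (1 + 15/16z)/(1 − 1/16z).

Solve |R(x)|<1 on ℝ⁻.
x=-1.03: |R|=0.0323
R=−1: 1+15/16x = −1+1/16x ⇒ -7/8x=2 ⇒ x=2/(-7/8)=-2.2857
Confirm numerically:
  x=-2.128: |R|=0.87820 <1
  x=-1.909: |R|=0.70551 <1
  x=-1.850: |R|=0.65826 <1
  x=-0.970: |R|=0.08544 <1
  x=-2.626: |R|=1.25577 >1
  x=-2.502: |R|=1.16366 >1
So |R|<1 on (-2.2857, 0).

left endpoint -2.2857.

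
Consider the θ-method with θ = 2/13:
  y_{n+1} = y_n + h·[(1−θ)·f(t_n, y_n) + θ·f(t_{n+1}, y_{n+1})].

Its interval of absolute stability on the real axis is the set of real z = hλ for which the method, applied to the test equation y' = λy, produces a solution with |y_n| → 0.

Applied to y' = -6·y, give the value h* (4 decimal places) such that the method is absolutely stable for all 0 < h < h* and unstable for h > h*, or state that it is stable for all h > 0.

(-2.8889,0); λ=-6 ⇒ h* = (26/9)/6 = 0.4815.

With y'=λy (z=hλ):
  y_{n+1} = y_n + z·[11/13·y_n + 2/13·y_{n+1}] ⇒ (1 − 2/13z)y_{n+1} = (1 + 11/13z)y_n
  Hence R(z) = (1 + 11/13z)/(1 − 2/13z).

Need |R(x)|<1, x<0.
x=-0.45: |R|=0.5791
R=−1: 1+11/13x = −1+2/13x ⇒ -9/13x=2 ⇒ x=2/(-9/13)=-2.8889
Confirm numerically:
  x=-2.746: |R|=0.93046 <1
  x=-2.095: |R|=0.58435 <1
  x=-1.794: |R|=0.40596 <1
  x=-3.157: |R|=1.12494 >1
  x=-3.004: |R|=1.05450 >1
  x=-2.956: |R|=1.03194 >1
Interval (-2.8889, 0).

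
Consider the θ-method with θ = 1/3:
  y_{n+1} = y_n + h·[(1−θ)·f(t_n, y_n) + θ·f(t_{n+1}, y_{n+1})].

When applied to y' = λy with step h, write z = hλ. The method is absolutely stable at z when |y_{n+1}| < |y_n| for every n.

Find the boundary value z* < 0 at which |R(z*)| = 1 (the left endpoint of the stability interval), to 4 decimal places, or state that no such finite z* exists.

With y'=λy (z=hλ):
  y_{n+1} = y_n + z·[2/3·y_n + 1/3·y_{n+1}] ⇒ (1 − 1/3z)y_{n+1} = (1 + 2/3z)y_n
  R(z) = (1 + 2/3z)/(1 − 1/3z).

Solve |R(x)|<1 on ℝ⁻.
x=-1.43: |R|=0.0316
R=−1: 1+2/3x = −1+1/3x ⇒ -1/3x=2 ⇒ x=2/(-1/3)=-6.0000
Confirm numerically:
  x=-5.620: |R|=0.95592 <1
  x=-5.345: |R|=0.92151 <1
  x=-5.258: |R|=0.91015 <1
  x=-3.226: |R|=0.55445 <1
  x=-6.475: |R|=1.05013 >1
  x=-6.355: |R|=1.03795 >1
  x=-6.132: |R|=1.01445 >1
So |R|<1 on (-6.0000, 0).

left endpoint -6.0000.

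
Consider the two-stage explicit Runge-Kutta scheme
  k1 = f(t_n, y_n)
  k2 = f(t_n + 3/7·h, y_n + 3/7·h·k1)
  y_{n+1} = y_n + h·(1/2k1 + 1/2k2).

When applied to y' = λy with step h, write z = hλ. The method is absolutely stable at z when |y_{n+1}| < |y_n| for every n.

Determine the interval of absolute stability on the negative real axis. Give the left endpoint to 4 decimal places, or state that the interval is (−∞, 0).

Test eqn y'=λy, z=hλ:
  k1=λy_n ⇒ h·k1=z·y_n;  k2=λ(1+3/7z)y_n ⇒ h·k2=z(1+3/7z)y_n
  y_{n+1}/y_n = 1 + 1/2z + 1/2z(1+3/7z) = 1 + z + 3/14z²
  Hence R(z) = 1 + z + 3/14z².

Solve |R(x)|<1 on ℝ⁻.
x=-0.44: |R|=0.6015
R=1: x+3/14x²=0 ⇒ x=−14/3=-4.6667; min R=1−1/(4·3/14)=-0.1667>−1
Confirm numerically:
  x=-4.514: |R|=0.85233 <1
  x=-3.258: |R|=0.01655 <1
  x=-2.436: |R|=0.16441 <1
  x=-5.153: |R|=1.53702 >1
  x=-5.005: |R|=1.36286 >1
  x=-4.808: |R|=1.14561 >1
Interval (-4.6667, 0).

(-4.6667, 0).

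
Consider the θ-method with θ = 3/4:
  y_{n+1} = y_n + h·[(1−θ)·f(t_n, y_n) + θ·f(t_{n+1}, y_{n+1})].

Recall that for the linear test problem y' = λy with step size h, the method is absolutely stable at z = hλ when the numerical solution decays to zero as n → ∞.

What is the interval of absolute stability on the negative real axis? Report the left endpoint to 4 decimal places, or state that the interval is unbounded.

On y'=λy, z=hλ:
  y_{n+1} = y_n + z·[1/4·y_n + 3/4·y_{n+1}] ⇒ (1 − 3/4z)y_{n+1} = (1 + 1/4z)y_n
  Hence R(z) = (1 + 1/4z)/(1 − 3/4z).

Solve |R(x)|<1 on ℝ⁻.
x=-1.4: |R|=0.3171
x=-2: |R|=0.2000
x=-10: |R|=0.1765
x=-100: |R|=0.3158
θ=3/4≥1/2 ⇒ |1+1/4x|<|1−3/4x| ∀x<0 ⇒ unbounded interval.

interval (−∞, 0).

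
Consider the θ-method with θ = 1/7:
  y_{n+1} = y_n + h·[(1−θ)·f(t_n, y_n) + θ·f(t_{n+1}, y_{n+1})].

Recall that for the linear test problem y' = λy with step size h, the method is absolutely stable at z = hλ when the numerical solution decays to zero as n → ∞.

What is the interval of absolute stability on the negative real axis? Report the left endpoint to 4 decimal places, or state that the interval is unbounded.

z∈(-2.8000,0).

Set f=λy, z=hλ:
  y_{n+1} = y_n + z·[6/7·y_n + 1/7·y_{n+1}] ⇒ (1 − 1/7z)y_{n+1} = (1 + 6/7z)y_n
  Hence R(z) = (1 + 6/7z)/(1 − 1/7z).

Boundary: |R(x)|=1, x<0.
x=-0.78: |R|=0.2982
R=−1: 1+6/7x = −1+1/7x ⇒ -5/7x=2 ⇒ x=2/(-5/7)=-2.8000
Confirm numerically:
  x=-1.949: |R|=0.52453 <1
  x=-1.391: |R|=0.16041 <1
  x=-1.343: |R|=0.12681 <1
  x=-1.292: |R|=0.09069 <1
  x=-3.306: |R|=1.24549 >1
  x=-3.109: |R|=1.15283 >1
Interval (-2.8000, 0).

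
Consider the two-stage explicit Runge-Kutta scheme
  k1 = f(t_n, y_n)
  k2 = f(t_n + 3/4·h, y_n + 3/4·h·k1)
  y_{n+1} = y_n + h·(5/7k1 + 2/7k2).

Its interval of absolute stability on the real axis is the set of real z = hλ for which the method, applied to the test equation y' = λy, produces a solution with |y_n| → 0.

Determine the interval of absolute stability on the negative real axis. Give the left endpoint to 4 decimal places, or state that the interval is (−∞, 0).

(-4.6667, 0).

With y'=λy (z=hλ):
  k1=λy_n ⇒ h·k1=z·y_n;  k2=λ(1+3/4z)y_n ⇒ h·k2=z(1+3/4z)y_n
  y_{n+1}/y_n = 1 + 5/7z + 2/7z(1+3/4z) = 1 + z + 3/14z²
  Hence R(z) = 1 + z + 3/14z².

Boundary: |R(x)|=1, x<0.
x=-0.58: |R|=0.4921
R=1: x+3/14x²=0 ⇒ x=−14/3=-4.6667; min R=1−1/(4·3/14)=-0.1667>−1
Confirm numerically:
  x=-3.766: |R|=0.27316 <1
  x=-3.673: |R|=0.21791 <1
  x=-2.898: |R|=0.09834 <1
  x=-5.266: |R|=1.67630 >1
  x=-5.163: |R|=1.54912 >1
  x=-5.108: |R|=1.48307 >1
Interval (-4.6667, 0).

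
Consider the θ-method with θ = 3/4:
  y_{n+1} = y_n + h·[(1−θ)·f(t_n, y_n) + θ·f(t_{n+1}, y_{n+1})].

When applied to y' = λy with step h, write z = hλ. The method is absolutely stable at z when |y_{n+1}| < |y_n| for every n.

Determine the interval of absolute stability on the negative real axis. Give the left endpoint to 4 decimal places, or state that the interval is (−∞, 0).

On y'=λy, z=hλ:
  y_{n+1} = y_n + z·[1/4·y_n + 3/4·y_{n+1}] ⇒ (1 − 3/4z)y_{n+1} = (1 + 1/4z)y_n
  so R(z) = (1 + 1/4z)/(1 − 3/4z).

Need |R(x)|<1, x<0.
x=-1.4: |R|=0.3171
x=-2: |R|=0.2000
x=-10: |R|=0.1765
x=-100: |R|=0.3158
θ=3/4≥1/2 ⇒ |1+1/4x|<|1−3/4x| ∀x<0 ⇒ interval (−∞,0).

unbounded; (−∞, 0).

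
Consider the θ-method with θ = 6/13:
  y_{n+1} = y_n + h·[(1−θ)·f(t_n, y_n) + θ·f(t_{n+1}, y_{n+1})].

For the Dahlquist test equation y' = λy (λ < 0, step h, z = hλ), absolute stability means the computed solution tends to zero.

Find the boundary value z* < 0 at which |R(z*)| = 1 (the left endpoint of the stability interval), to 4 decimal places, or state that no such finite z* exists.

left endpoint -26.0000.

Test eqn y'=λy, z=hλ:
  y_{n+1} = y_n + z·[7/13·y_n + 6/13·y_{n+1}] ⇒ (1 − 6/13z)y_{n+1} = (1 + 7/13z)y_n
  R(z) = (1 + 7/13z)/(1 − 6/13z).

Boundary: |R(x)|=1, x<0.
x=-0.66: |R|=0.4941
R=−1: 1+7/13x = −1+6/13x ⇒ -1/13x=2 ⇒ x=2/(-1/13)=-26.0000
Confirm numerically:
  x=-23.426: |R|=0.98324 <1
  x=-22.520: |R|=0.97651 <1
  x=-16.427: |R|=0.91419 <1
  x=-26.259: |R|=1.00152 >1
  x=-26.188: |R|=1.00111 >1
Stable set (-26.0000, 0).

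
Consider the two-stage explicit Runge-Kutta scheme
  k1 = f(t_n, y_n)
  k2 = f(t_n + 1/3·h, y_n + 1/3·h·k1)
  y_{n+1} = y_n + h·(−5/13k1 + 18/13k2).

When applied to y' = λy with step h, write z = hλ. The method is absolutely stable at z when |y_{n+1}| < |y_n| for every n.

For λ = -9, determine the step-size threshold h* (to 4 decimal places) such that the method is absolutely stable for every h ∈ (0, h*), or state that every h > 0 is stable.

With y'=λy (z=hλ):
  k1=λy_n ⇒ h·k1=z·y_n;  k2=λ(1+1/3z)y_n ⇒ h·k2=z(1+1/3z)y_n
  y_{n+1}/y_n = 1 − 5/13z + 18/13z(1+1/3z) = 1 + z + 6/13z²
  ⇒ R(z) = 1 + z + 6/13z².

Need |R(x)|<1, x<0.
x=-1.65: |R|=0.6065
R=1: x+6/13x²=0 ⇒ x=−13/6=-2.1667; min R=1−1/(4·6/13)=0.4583>−1
Confirm numerically:
  x=-2.132: |R|=0.96589 <1
  x=-1.070: |R|=0.45842 <1
  x=-0.874: |R|=0.47856 <1
  x=-2.734: |R|=1.71589 >1
  x=-2.670: |R|=1.62026 >1
Interval (-2.1667, 0).

(-2.1667,0); λ=-9 ⇒ h* = (13/6)/9 = 0.2407.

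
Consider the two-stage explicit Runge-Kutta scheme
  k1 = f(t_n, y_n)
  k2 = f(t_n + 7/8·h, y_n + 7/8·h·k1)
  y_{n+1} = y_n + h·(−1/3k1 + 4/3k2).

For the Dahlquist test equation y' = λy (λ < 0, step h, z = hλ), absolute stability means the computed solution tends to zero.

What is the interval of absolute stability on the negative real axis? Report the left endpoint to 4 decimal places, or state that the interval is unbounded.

z∈(-0.8571,0).

On y'=λy, z=hλ:
  k1=λy_n ⇒ h·k1=z·y_n;  k2=λ(1+7/8z)y_n ⇒ h·k2=z(1+7/8z)y_n
  y_{n+1}/y_n = 1 − 1/3z + 4/3z(1+7/8z) = 1 + z + 7/6z²
  ⇒ R(z) = 1 + z + 7/6z².

Find x<0 with |R(x)|<1.
x=-1.08: |R|=1.2808
R=1: x+7/6x²=0 ⇒ x=−6/7=-0.8571; min R=1−1/(4·7/6)=0.7857>−1
Confirm numerically:
  x=-0.799: |R|=0.94580 <1
  x=-0.735: |R|=0.89526 <1
  x=-0.578: |R|=0.81176 <1
  x=-0.552: |R|=0.80349 <1
  x=-1.349: |R|=1.77410 >1
  x=-1.226: |R|=1.52759 >1
Stable set (-0.8571, 0).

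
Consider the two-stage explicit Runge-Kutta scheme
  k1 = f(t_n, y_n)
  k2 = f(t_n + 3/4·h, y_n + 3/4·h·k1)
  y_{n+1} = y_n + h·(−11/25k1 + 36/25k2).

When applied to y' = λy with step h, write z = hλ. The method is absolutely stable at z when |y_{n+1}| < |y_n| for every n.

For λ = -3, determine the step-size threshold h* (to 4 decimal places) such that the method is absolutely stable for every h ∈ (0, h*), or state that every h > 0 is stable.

(-0.9259,0); λ=-3 ⇒ h* = (25/27)/3 = 0.3086.

Test eqn y'=λy, z=hλ:
  k1=λy_n ⇒ h·k1=z·y_n;  k2=λ(1+3/4z)y_n ⇒ h·k2=z(1+3/4z)y_n
  y_{n+1}/y_n = 1 − 11/25z + 36/25z(1+3/4z) = 1 + z + 27/25z²
  R(z) = 1 + z + 27/25z².

Boundary: |R(x)|=1, x<0.
x=-0.88: |R|=0.9564
R=1: x+27/25x²=0 ⇒ x=−25/27=-0.9259; min R=1−1/(4·27/25)=0.7685>−1
Confirm numerically:
  x=-0.879: |R|=0.95545 <1
  x=-0.753: |R|=0.85937 <1
  x=-0.743: |R|=0.85321 <1
  x=-0.656: |R|=0.80876 <1
  x=-1.521: |R|=1.97752 >1
  x=-1.188: |R|=1.33625 >1
  x=-0.993: |R|=1.07193 >1
So |R|<1 on (-0.9259, 0).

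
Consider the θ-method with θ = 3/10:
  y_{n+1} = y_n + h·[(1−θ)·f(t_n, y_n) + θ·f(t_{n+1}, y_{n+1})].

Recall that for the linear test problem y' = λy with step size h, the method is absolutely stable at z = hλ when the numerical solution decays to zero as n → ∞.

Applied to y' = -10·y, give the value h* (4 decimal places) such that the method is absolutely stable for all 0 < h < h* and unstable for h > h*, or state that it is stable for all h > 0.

(-5.0000,0); λ=-10 ⇒ h* = (5)/10 = 0.5000.

Test eqn y'=λy, z=hλ:
  y_{n+1} = y_n + z·[7/10·y_n + 3/10·y_{n+1}] ⇒ (1 − 3/10z)y_{n+1} = (1 + 7/10z)y_n
  so R(z) = (1 + 7/10z)/(1 − 3/10z).

Find x<0 with |R(x)|<1.
x=-0.54: |R|=0.5353
R=−1: 1+7/10x = −1+3/10x ⇒ -2/5x=2 ⇒ x=2/(-2/5)=-5.0000
Confirm numerically:
  x=-4.885: |R|=0.98134 <1
  x=-4.868: |R|=0.97854 <1
  x=-4.676: |R|=0.94606 <1
  x=-2.937: |R|=0.56132 <1
  x=-5.561: |R|=1.08410 >1
  x=-5.398: |R|=1.06078 >1
  x=-5.277: |R|=1.04289 >1
Interval (-5.0000, 0).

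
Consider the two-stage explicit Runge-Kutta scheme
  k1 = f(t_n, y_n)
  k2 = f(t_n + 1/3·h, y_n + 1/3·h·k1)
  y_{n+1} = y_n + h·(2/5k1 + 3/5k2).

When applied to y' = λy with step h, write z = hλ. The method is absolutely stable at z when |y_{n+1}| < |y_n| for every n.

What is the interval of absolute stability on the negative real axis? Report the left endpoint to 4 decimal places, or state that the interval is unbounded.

z∈(-5.0000,0).

With y'=λy (z=hλ):
  k1=λy_n ⇒ h·k1=z·y_n;  k2=λ(1+1/3z)y_n ⇒ h·k2=z(1+1/3z)y_n
  y_{n+1}/y_n = 1 + 2/5z + 3/5z(1+1/3z) = 1 + z + 1/5z²
  R(z) = 1 + z + 1/5z².

Boundary: |R(x)|=1, x<0.
x=-0.97: |R|=0.2182
R=1: x+1/5x²=0 ⇒ x=−5=-5.0000; min R=1−1/(4·1/5)=-0.2500>−1
Confirm numerically:
  x=-4.385: |R|=0.46065 <1
  x=-3.048: |R|=0.18994 <1
  x=-2.049: |R|=0.20932 <1
  x=-5.390: |R|=1.42042 >1
  x=-5.086: |R|=1.08748 >1
Interval (-5.0000, 0).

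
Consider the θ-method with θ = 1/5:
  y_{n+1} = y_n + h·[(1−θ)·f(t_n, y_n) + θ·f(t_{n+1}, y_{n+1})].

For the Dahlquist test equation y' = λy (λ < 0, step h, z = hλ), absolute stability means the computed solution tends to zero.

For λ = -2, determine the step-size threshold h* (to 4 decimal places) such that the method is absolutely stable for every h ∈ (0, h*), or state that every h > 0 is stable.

With y'=λy (z=hλ):
  y_{n+1} = y_n + z·[4/5·y_n + 1/5·y_{n+1}] ⇒ (1 − 1/5z)y_{n+1} = (1 + 4/5z)y_n
  so R(z) = (1 + 4/5z)/(1 − 1/5z).

Need |R(x)|<1, x<0.
x=-1.75: |R|=0.2963
R=−1: 1+4/5x = −1+1/5x ⇒ -3/5x=2 ⇒ x=2/(-3/5)=-3.3333
Confirm numerically:
  x=-2.829: |R|=0.80674 <1
  x=-2.220: |R|=0.53740 <1
  x=-1.514: |R|=0.16211 <1
  x=-3.444: |R|=1.03932 >1
  x=-3.435: |R|=1.03616 >1
Interval (-3.3333, 0).

(-3.3333,0); λ=-2 ⇒ h* = (10/3)/2 = 1.6667.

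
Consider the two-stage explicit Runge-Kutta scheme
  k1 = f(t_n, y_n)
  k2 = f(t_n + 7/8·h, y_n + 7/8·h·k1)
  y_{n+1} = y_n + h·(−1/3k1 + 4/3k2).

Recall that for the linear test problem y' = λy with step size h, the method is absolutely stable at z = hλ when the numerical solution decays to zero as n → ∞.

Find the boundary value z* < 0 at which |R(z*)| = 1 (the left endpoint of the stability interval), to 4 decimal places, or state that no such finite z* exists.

z* = -0.8571.

Set f=λy, z=hλ:
  k1=λy_n ⇒ h·k1=z·y_n;  k2=λ(1+7/8z)y_n ⇒ h·k2=z(1+7/8z)y_n
  y_{n+1}/y_n = 1 − 1/3z + 4/3z(1+7/8z) = 1 + z + 7/6z²
  R(z) = 1 + z + 7/6z².

Solve |R(x)|<1 on ℝ⁻.
x=-0.47: |R|=0.7877
R=1: x+7/6x²=0 ⇒ x=−6/7=-0.8571; min R=1−1/(4·7/6)=0.7857>−1
Confirm numerically:
  x=-0.803: |R|=0.94928 <1
  x=-0.653: |R|=0.84448 <1
  x=-0.633: |R|=0.83447 <1
  x=-1.456: |R|=2.01726 >1
  x=-1.362: |R|=1.80222 >1
  x=-1.107: |R|=1.32269 >1
Interval (-0.8571, 0).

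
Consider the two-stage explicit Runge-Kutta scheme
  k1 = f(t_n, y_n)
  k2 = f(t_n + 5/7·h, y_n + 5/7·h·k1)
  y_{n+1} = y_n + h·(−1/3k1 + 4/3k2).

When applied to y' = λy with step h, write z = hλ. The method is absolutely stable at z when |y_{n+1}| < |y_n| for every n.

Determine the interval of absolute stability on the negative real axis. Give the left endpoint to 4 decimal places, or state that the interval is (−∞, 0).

Set f=λy, z=hλ:
  k1=λy_n ⇒ h·k1=z·y_n;  k2=λ(1+5/7z)y_n ⇒ h·k2=z(1+5/7z)y_n
  y_{n+1}/y_n = 1 − 1/3z + 4/3z(1+5/7z) = 1 + z + 20/21z²
  ⇒ R(z) = 1 + z + 20/21z².

Solve |R(x)|<1 on ℝ⁻.
x=-0.8: |R|=0.8095
R=1: x+20/21x²=0 ⇒ x=−21/20=-1.0500; min R=1−1/(4·20/21)=0.7375>−1
Confirm numerically:
  x=-0.864: |R|=0.84695 <1
  x=-0.859: |R|=0.84374 <1
  x=-0.519: |R|=0.73753 <1
  x=-1.642: |R|=1.92578 >1
  x=-1.237: |R|=1.22030 >1
So |R|<1 on (-1.0500, 0).

(-1.0500, 0).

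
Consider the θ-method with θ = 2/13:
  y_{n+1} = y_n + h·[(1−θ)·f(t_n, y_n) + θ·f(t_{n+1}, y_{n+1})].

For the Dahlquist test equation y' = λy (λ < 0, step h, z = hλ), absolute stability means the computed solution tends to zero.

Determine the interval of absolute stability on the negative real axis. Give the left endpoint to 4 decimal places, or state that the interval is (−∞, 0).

(-2.8889, 0).

On y'=λy, z=hλ:
  y_{n+1} = y_n + z·[11/13·y_n + 2/13·y_{n+1}] ⇒ (1 − 2/13z)y_{n+1} = (1 + 11/13z)y_n
  Hence R(z) = (1 + 11/13z)/(1 − 2/13z).

Need |R(x)|<1, x<0.
x=-0.41: |R|=0.6143
R=−1: 1+11/13x = −1+2/13x ⇒ -9/13x=2 ⇒ x=2/(-9/13)=-2.8889
Confirm numerically:
  x=-2.382: |R|=0.74319 <1
  x=-2.119: |R|=0.59804 <1
  x=-1.987: |R|=0.52180 <1
  x=-3.312: |R|=1.19405 >1
  x=-3.211: |R|=1.14926 >1
Stable set (-2.8889, 0).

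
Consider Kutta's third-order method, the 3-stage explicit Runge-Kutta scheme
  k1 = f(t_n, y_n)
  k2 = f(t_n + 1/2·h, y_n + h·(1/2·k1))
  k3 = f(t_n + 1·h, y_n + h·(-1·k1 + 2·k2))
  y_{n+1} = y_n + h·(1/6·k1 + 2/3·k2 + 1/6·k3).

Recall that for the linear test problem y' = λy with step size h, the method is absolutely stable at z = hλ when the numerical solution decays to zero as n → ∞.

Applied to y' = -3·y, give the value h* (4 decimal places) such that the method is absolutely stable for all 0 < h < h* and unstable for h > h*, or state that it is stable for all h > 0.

With y'=λy (z=hλ):
  order 3, 3-stage ⇒ R(z)=1+z+z^2/2+z^3/6
  (e.g. R(-1.24)=0.21103, |R|=0.21103)

Boundary: |R(x)|=1, x<0.
x=-1.24: |R|=0.2110
|R(-2.41)|=0.8389 |R(-2.26)|=0.6301 |R(-2.04)|=0.3741
Bisect:
  x_lo=-3.1936 |R|=2.5227  x_hi=-0.0595 |R|=0.9423
  mid=-1.62654 |R|=0.02093 →hi
  mid=-2.41008 |R|=0.83898 →hi
  mid=-2.80184 |R|=1.54258 →lo
  mid=-2.60596 |R|=1.15997 →lo
  mid=-2.50802 |R|=0.99224 →hi
  mid=-2.55699 |R|=1.07424 →lo
  mid=-2.53250 |R|=1.03278 →lo
  mid=-2.52026 |R|=1.01240 →lo
  ...
  [-2.51280,-2.51261] ⇒ x*=-2.5127
Stable set (-2.5127, 0).

(-2.5127,0); λ=-3 ⇒ h* = 0.8376.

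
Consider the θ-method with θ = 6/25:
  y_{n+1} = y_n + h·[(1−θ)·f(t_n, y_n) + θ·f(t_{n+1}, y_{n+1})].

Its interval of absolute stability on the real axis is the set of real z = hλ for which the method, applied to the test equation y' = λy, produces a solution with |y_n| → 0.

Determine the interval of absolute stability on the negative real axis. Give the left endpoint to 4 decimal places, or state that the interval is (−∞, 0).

z∈(-3.8462,0).

With y'=λy (z=hλ):
  y_{n+1} = y_n + z·[19/25·y_n + 6/25·y_{n+1}] ⇒ (1 − 6/25z)y_{n+1} = (1 + 19/25z)y_n
  so R(z) = (1 + 19/25z)/(1 − 6/25z).

Need |R(x)|<1, x<0.
x=-0.99: |R|=0.2001
R=−1: 1+19/25x = −1+6/25x ⇒ -13/25x=2 ⇒ x=2/(-13/25)=-3.8462
Confirm numerically:
  x=-3.483: |R|=0.89714 <1
  x=-2.731: |R|=0.64971 <1
  x=-2.658: |R|=0.62279 <1
  x=-4.147: |R|=1.07841 >1
  x=-3.925: |R|=1.02111 >1
So |R|<1 on (-3.8462, 0).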